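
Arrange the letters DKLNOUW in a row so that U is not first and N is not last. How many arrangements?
By inclusion-exclusion: 7! - 2×(7-1)! + (7-2)! = 5040 - 1440 + 120 = 3720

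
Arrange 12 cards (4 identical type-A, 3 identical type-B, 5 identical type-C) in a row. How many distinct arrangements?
12! / (4! × 3! × 5!) = 27720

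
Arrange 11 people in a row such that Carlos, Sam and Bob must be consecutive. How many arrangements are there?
Treat the 3 as one block: (11-3+1)! × 3! = 362880 × 6 = 2177280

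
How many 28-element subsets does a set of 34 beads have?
C(34,28) = 34!/(28!×6!) = 1344904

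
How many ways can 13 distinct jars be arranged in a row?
13! = 6227020800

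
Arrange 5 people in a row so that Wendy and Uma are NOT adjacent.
Total - adjacent = 5! - (5-1)!×2 = 120 - 48 = 72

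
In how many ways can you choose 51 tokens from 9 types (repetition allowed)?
C(51+9-1, 9-1) = C(59, 8) = 2217471399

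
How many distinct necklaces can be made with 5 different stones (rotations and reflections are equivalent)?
(5-1)!/2 = 24/2 = 12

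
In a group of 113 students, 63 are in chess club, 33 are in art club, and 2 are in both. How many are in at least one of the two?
|A∪B| = |A| + |B| - |A∩B| = 63 + 33 - 2 = 94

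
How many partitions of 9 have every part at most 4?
Let r_j(i) = number of partitions of i into parts ≤ j, for i = 0..9. r_1(i) = 1 for all i; r_j(i) = r_{j-1}(i) + r_j(i-j). Rows j = 2..4: ≤2: 1 1 2 2 3 3 4 4 5 5; ≤3: 1 1 2 3 4 5 7 8 10 12; ≤4: 1 1 2 3 5 6 9 11 15 18. r_4(9) = 18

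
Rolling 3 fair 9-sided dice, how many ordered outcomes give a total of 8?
Coefficient of x^8 in (x + x² + ... + x^9)^3. By inclusion-exclusion on dice exceeding 9: Σ_j (-1)^j C(3,j)·C(8-1-9j, 2) = C(3,0)·C(7,2) = 1·21 = 21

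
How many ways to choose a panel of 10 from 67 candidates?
C(67,10) = 67!/(10!×57!) = 247994680648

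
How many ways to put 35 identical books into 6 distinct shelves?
C(35+6-1, 6-1) = C(40, 5) = 658008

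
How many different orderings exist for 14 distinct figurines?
14! = 87178291200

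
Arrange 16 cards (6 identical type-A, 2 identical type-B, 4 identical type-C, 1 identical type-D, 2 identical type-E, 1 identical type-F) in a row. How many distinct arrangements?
16! / (6! × 2! × 4! × 1! × 2! × 1!) = 302702400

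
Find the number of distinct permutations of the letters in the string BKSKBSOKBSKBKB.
14! / (5! × 5! × 3! × 1!) = 1009008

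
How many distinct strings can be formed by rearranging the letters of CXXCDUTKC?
9! / (1! × 1! × 2! × 1! × 1! × 3!) = 30240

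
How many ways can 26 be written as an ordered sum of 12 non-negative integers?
C(26+12-1, 12-1) = C(37, 11) = 854992152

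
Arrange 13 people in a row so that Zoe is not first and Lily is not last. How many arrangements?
By inclusion-exclusion: 13! - 2×(13-1)! + (13-2)! = 6227020800 - 958003200 + 39916800 = 5308934400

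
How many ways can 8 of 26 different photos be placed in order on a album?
P(26,8) = 26!/(26-8)! = 62990928000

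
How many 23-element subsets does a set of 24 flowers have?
C(24,23) = 24!/(23!×1!) = 24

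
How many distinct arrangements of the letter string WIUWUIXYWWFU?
12! / (3! × 1! × 2! × 4! × 1! × 1!) = 1663200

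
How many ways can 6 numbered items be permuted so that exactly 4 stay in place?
Choose the 4 fixed points C(6,4) = 15, derange the rest: !2 = Σ_{j=0}^{2} (-1)^j·2!/j! = 2 - 2 + 1 = 1. Product = 15 × 1 = 15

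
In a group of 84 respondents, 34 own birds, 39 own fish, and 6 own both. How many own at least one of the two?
|A∪B| = |A| + |B| - |A∩B| = 34 + 39 - 6 = 67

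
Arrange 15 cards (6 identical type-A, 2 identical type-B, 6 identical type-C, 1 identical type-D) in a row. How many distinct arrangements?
15! / (6! × 2! × 6! × 1!) = 1261260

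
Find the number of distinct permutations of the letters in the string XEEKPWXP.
8! / (2! × 1! × 2! × 1! × 2!) = 5040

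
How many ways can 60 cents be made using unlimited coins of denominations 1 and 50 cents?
Coefficient of x^60 in 1/(1-x^1) · 1/(1-x^50). Use j coins of 50 for j = 0..⌊60/50⌋ = 1, the rest in 1s: 1 + 1 = 2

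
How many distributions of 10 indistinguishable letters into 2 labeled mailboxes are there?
C(10+2-1, 2-1) = C(11, 1) = 11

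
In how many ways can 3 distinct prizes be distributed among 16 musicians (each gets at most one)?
P(16,3) = 16!/(16-3)! = 3360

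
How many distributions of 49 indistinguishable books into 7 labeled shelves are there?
C(49+7-1, 7-1) = C(55, 6) = 28989675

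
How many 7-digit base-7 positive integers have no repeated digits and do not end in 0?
Last digit: 6 nonzero choices. First digit: 5 (nonzero, ≠last). Middle 5: P(5,5) = 120. Total = 3600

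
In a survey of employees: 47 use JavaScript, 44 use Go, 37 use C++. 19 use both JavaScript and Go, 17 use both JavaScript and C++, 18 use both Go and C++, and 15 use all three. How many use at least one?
|A∪B∪C| = 47+44+37-19-17-18+15 = 89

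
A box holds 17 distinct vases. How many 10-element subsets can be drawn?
C(17,10) = 17!/(10!×7!) = 19448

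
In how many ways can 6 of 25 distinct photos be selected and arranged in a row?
P(25,6) = 25!/(25-6)! = 127512000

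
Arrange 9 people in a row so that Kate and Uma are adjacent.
Treat as block: (9-1)! × 2! = 40320 × 2 = 80640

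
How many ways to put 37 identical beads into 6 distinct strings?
C(37+6-1, 6-1) = C(42, 5) = 850668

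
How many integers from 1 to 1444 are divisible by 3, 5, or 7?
⌊1444/3⌋+⌊1444/5⌋+⌊1444/7⌋ - ⌊1444/15⌋-⌊1444/21⌋-⌊1444/35⌋ + ⌊1444/105⌋ = 481+288+206 - 96-68-41 + 13 = 783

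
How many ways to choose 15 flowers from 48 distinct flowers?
C(48,15) = 48!/(15!×33!) = 1093260079344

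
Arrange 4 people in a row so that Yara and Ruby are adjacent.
Treat as block: (4-1)! × 2! = 6 × 2 = 12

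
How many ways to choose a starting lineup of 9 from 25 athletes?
C(25,9) = 25!/(9!×16!) = 2042975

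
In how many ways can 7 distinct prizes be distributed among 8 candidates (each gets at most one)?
P(8,7) = 8!/(8-7)! = 40320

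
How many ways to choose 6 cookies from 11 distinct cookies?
C(11,6) = 11!/(6!×5!) = 462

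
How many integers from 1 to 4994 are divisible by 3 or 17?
⌊4994/3⌋ + ⌊4994/17⌋ - ⌊4994/51⌋ = 1664 + 293 - 97 = 1860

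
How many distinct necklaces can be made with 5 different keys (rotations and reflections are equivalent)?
(5-1)!/2 = 24/2 = 12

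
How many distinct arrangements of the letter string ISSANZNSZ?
9! / (2! × 3! × 1! × 1! × 2!) = 15120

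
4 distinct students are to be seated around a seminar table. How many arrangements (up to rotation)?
Circular: fix one position, arrange the rest. (4-1)! = 6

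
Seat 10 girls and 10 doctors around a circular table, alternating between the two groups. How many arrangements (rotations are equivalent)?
Fix one of the girls: (10-1)! ways for the remaining girls, × 10! ways for the doctors = 362880 × 3628800 = 1316818944000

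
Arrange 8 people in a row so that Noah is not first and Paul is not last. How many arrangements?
By inclusion-exclusion: 8! - 2×(8-1)! + (8-2)! = 40320 - 10080 + 720 = 30960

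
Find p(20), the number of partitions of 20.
Pentagonal recurrence p(n) = p(n-1) + p(n-2) - p(n-5) - p(n-7) + p(n-12) + p(n-15) - ... gives p(0..19) = 1, 1, 2, 3, 5, 7, 11, 15, 22, 30, 42, 56, 77, 101, 135, 176, 231, 297, 385, 490. p(20) = p(19) + p(18) - p(15) - p(13) + p(8) + p(5) = 490 + 385 - 176 - 101 + 22 + 7 = 627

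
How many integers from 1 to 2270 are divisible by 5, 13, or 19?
⌊2270/5⌋+⌊2270/13⌋+⌊2270/19⌋ - ⌊2270/65⌋-⌊2270/95⌋-⌊2270/247⌋ + ⌊2270/1235⌋ = 454+174+119 - 34-23-9 + 1 = 682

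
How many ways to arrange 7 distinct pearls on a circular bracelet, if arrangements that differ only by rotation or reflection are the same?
(7-1)!/2 = 720/2 = 360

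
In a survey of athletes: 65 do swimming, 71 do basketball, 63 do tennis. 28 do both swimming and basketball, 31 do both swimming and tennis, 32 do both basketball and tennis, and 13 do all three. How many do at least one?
|A∪B∪C| = 65+71+63-28-31-32+13 = 121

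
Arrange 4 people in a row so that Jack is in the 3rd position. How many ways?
Fix one position: (4-1)! = 6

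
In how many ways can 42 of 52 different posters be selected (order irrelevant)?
C(52,42) = 52!/(42!×10!) = 15820024220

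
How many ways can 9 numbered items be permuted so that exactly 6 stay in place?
Choose the 6 fixed points C(9,6) = 84, derange the rest: !3 = Σ_{j=0}^{3} (-1)^j·3!/j! = 6 - 6 + 3 - 1 = 2. Product = 84 × 2 = 168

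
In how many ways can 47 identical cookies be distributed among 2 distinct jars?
C(47+2-1, 2-1) = C(48, 1) = 48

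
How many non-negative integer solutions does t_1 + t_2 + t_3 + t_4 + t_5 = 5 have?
C(5+5-1, 5-1) = C(9, 4) = 126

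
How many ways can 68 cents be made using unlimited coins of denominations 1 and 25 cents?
Coefficient of x^68 in 1/(1-x^1) · 1/(1-x^25). Use j coins of 25 for j = 0..⌊68/25⌋ = 2, the rest in 1s: 2 + 1 = 3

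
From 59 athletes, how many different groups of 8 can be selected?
C(59,8) = 59!/(8!×51!) = 2217471399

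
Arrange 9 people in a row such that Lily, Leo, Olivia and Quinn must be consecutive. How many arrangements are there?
Treat the 4 as one block: (9-4+1)! × 4! = 720 × 24 = 17280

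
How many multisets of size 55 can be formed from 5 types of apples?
C(55+5-1, 5-1) = C(59, 4) = 455126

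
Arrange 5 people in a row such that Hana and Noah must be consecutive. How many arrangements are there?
Treat the 2 as one block: (5-2+1)! × 2! = 24 × 2 = 48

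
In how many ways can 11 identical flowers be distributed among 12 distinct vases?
C(11+12-1, 12-1) = C(22, 11) = 705432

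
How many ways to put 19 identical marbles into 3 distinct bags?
C(19+3-1, 3-1) = C(21, 2) = 210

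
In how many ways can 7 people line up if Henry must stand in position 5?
Fix one position: (7-1)! = 720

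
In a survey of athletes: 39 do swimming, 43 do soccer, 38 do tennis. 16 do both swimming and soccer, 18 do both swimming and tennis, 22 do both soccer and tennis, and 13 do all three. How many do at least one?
|A∪B∪C| = 39+43+38-16-18-22+13 = 77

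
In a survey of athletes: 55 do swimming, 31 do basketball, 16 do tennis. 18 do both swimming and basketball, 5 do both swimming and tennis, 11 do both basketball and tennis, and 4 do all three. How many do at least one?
|A∪B∪C| = 55+31+16-18-5-11+4 = 72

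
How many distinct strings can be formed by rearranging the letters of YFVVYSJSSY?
10! / (3! × 3! × 1! × 2! × 1!) = 50400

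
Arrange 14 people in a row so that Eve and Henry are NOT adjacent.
Total - adjacent = 14! - (14-1)!×2 = 87178291200 - 12454041600 = 74724249600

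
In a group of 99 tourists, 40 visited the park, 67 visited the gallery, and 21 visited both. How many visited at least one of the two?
|A∪B| = |A| + |B| - |A∩B| = 40 + 67 - 21 = 86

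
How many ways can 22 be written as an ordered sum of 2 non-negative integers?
C(22+2-1, 2-1) = C(23, 1) = 23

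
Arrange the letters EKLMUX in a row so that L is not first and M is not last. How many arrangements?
By inclusion-exclusion: 6! - 2×(6-1)! + (6-2)! = 720 - 240 + 24 = 504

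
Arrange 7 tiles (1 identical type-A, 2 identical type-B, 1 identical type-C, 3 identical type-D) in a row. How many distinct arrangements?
7! / (1! × 2! × 1! × 3!) = 420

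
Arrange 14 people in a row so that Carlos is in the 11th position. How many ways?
Fix one position: (14-1)! = 6227020800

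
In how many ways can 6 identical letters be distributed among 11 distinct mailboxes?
C(6+11-1, 11-1) = C(16, 10) = 8008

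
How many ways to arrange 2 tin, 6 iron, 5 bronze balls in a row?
13! / (2! × 6! × 5!) = 36036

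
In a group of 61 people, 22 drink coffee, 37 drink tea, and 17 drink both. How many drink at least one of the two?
|A∪B| = |A| + |B| - |A∩B| = 22 + 37 - 17 = 42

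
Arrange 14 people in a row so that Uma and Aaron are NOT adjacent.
Total - adjacent = 14! - (14-1)!×2 = 87178291200 - 12454041600 = 74724249600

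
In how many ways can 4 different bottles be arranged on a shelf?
4! = 24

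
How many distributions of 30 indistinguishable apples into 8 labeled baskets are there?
C(30+8-1, 8-1) = C(37, 7) = 10295472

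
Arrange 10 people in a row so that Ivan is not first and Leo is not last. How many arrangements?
By inclusion-exclusion: 10! - 2×(10-1)! + (10-2)! = 3628800 - 725760 + 40320 = 2943360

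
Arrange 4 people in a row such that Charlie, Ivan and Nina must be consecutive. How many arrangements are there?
Treat the 3 as one block: (4-3+1)! × 3! = 2 × 6 = 12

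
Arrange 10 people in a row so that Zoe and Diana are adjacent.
Treat as block: (10-1)! × 2! = 362880 × 2 = 725760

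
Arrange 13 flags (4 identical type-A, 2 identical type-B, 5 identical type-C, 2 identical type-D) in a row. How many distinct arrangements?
13! / (4! × 2! × 5! × 2!) = 540540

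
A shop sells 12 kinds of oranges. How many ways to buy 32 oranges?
C(32+12-1, 12-1) = C(43, 11) = 5752004349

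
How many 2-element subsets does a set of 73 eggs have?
C(73,2) = 73!/(2!×71!) = 2628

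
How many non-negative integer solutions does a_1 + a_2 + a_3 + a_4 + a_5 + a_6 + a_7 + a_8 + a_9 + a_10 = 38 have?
C(38+10-1, 10-1) = C(47, 9) = 1362649145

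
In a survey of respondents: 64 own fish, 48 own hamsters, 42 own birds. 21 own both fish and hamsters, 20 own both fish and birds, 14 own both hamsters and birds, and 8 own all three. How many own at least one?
|A∪B∪C| = 64+48+42-21-20-14+8 = 107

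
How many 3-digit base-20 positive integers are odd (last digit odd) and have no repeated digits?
Last∈{1,3,5,7,9,11,13,15,17,19}. Last=0: 0. Last nonzero: 10×18×P(18,1) = 3240. Total = 3240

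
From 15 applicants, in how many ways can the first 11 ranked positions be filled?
P(15,11) = 15!/(15-11)! = 54486432000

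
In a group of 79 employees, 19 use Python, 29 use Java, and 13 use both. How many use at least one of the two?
|A∪B| = |A| + |B| - |A∩B| = 19 + 29 - 13 = 35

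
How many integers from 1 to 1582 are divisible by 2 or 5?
⌊1582/2⌋ + ⌊1582/5⌋ - ⌊1582/10⌋ = 791 + 316 - 158 = 949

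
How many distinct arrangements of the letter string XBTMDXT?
7! / (1! × 1! × 2! × 2! × 1!) = 1260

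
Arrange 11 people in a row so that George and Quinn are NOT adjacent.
Total - adjacent = 11! - (11-1)!×2 = 39916800 - 7257600 = 32659200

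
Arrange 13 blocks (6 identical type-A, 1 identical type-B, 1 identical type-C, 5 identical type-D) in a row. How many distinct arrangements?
13! / (6! × 1! × 1! × 5!) = 72072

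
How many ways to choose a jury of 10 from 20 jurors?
C(20,10) = 20!/(10!×10!) = 184756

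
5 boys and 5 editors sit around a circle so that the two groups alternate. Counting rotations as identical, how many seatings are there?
Fix one of the boys: (5-1)! ways for the remaining boys, × 5! ways for the editors = 24 × 120 = 2880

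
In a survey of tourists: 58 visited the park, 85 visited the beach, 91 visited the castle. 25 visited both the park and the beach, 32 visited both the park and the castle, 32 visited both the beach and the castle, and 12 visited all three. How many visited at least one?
|A∪B∪C| = 58+85+91-25-32-32+12 = 157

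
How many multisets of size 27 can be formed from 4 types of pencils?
C(27+4-1, 4-1) = C(30, 3) = 4060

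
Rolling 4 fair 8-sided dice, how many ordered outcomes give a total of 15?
Coefficient of x^15 in (x + x² + ... + x^8)^4. By inclusion-exclusion on dice exceeding 8: Σ_j (-1)^j C(4,j)·C(15-1-8j, 3) = C(4,0)·C(14,3) - C(4,1)·C(6,3) = 1·364 - 4·20 = 284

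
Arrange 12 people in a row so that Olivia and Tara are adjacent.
Treat as block: (12-1)! × 2! = 39916800 × 2 = 79833600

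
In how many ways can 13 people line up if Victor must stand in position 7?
Fix one position: (13-1)! = 479001600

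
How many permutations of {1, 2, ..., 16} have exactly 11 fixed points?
Choose the 11 fixed points C(16,11) = 4368, derange the rest: !5 = Σ_{j=0}^{5} (-1)^j·5!/j! = 120 - 120 + 60 - 20 + 5 - 1 = 44. Product = 4368 × 44 = 192192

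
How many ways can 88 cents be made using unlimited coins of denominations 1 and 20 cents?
Coefficient of x^88 in 1/(1-x^1) · 1/(1-x^20). Use j coins of 20 for j = 0..⌊88/20⌋ = 4, the rest in 1s: 4 + 1 = 5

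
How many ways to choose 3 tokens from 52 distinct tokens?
C(52,3) = 52!/(3!×49!) = 22100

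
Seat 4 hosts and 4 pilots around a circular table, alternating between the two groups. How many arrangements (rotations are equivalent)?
Fix one of the hosts: (4-1)! ways for the remaining hosts, × 4! ways for the pilots = 6 × 24 = 144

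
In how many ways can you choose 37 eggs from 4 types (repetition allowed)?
C(37+4-1, 4-1) = C(40, 3) = 9880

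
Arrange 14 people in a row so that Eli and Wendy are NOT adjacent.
Total - adjacent = 14! - (14-1)!×2 = 87178291200 - 12454041600 = 74724249600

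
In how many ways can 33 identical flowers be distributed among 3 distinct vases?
C(33+3-1, 3-1) = C(35, 2) = 595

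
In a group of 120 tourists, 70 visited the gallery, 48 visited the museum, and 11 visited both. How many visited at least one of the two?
|A∪B| = |A| + |B| - |A∩B| = 70 + 48 - 11 = 107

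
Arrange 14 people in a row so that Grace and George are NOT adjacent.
Total - adjacent = 14! - (14-1)!×2 = 87178291200 - 12454041600 = 74724249600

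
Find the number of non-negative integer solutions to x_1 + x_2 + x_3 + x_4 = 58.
C(58+4-1, 4-1) = C(61, 3) = 35990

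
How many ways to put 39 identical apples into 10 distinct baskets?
C(39+10-1, 10-1) = C(48, 9) = 1677106640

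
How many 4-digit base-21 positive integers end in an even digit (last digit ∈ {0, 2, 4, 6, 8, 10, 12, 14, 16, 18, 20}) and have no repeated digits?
Last∈{0,2,4,6,8,10,12,14,16,18,20}. Last=0: 6840. Last nonzero: 10×19×P(19,2) = 64980. Total = 71820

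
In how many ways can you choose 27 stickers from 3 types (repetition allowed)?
C(27+3-1, 3-1) = C(29, 2) = 406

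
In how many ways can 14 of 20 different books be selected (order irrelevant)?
C(20,14) = 20!/(14!×6!) = 38760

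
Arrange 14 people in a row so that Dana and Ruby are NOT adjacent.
Total - adjacent = 14! - (14-1)!×2 = 87178291200 - 12454041600 = 74724249600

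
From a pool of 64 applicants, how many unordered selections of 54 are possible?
C(64,54) = 64!/(54!×10!) = 151473214816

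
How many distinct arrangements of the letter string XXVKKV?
6! / (2! × 2! × 2!) = 90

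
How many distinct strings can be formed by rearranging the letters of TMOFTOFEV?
9! / (2! × 1! × 1! × 1! × 2! × 2!) = 45360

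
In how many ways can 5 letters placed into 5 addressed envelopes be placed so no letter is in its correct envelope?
!5 = Σ_{j=0}^{5} (-1)^j·5!/j! = 120 - 120 + 60 - 20 + 5 - 1 = 44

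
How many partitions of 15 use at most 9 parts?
By conjugation, equals partitions of 15 into parts ≤ 9. Let r_j(i) = number of partitions of i into parts ≤ j, for i = 0..15. r_1(i) = 1 for all i; r_j(i) = r_{j-1}(i) + r_j(i-j). Rows j = 2..9: ≤2: 1 1 2 2 3 3 4 4 5 5 6 6 7 7 8 8; ≤3: 1 1 2 3 4 5 7 8 10 12 14 16 19 21 24 27; ≤4: 1 1 2 3 5 6 9 11 15 18 23 27 34 39 47 54; ≤5: 1 1 2 3 5 7 10 13 18 23 30 37 47 57 70 84; ≤6: 1 1 2 3 5 7 11 14 20 26 35 44 58 71 90 110; ≤7: 1 1 2 3 5 7 11 15 21 28 38 49 65 82 105 131; ≤8: 1 1 2 3 5 7 11 15 22 29 40 52 70 89 116 146; ≤9: 1 1 2 3 5 7 11 15 22 30 41 54 73 94 123 157. r_9(15) = 157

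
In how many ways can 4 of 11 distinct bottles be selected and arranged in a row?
P(11,4) = 11!/(11-4)! = 7920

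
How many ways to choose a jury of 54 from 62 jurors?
C(62,54) = 62!/(54!×8!) = 3381098545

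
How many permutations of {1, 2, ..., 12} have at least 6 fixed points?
Exactly j fixed points: C(12,j)·!(12-j); sum over j ≥ 6 (derangement numbers via !m = (m-1)·(!(m-1) + !(m-2)): !0..!6 = 1, 0, 1, 2, 9, 44, 265). Σ_{j=6}^{12} C(12,j)·!(12-j) = C(12,6)·!6 + C(12,7)·!5 + C(12,8)·!4 + C(12,9)·!3 + C(12,10)·!2 + C(12,11)·!1 + C(12,12)·!0 = 924·265 + 792·44 + 495·9 + 220·2 + 66·1 + 12·0 + 1·1 = 284670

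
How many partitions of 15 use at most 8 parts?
By conjugation, equals partitions of 15 into parts ≤ 8. Let r_j(i) = number of partitions of i into parts ≤ j, for i = 0..15. r_1(i) = 1 for all i; r_j(i) = r_{j-1}(i) + r_j(i-j). Rows j = 2..8: ≤2: 1 1 2 2 3 3 4 4 5 5 6 6 7 7 8 8; ≤3: 1 1 2 3 4 5 7 8 10 12 14 16 19 21 24 27; ≤4: 1 1 2 3 5 6 9 11 15 18 23 27 34 39 47 54; ≤5: 1 1 2 3 5 7 10 13 18 23 30 37 47 57 70 84; ≤6: 1 1 2 3 5 7 11 14 20 26 35 44 58 71 90 110; ≤7: 1 1 2 3 5 7 11 15 21 28 38 49 65 82 105 131; ≤8: 1 1 2 3 5 7 11 15 22 29 40 52 70 89 116 146. r_8(15) = 146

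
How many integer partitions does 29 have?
Pentagonal recurrence p(n) = p(n-1) + p(n-2) - p(n-5) - p(n-7) + p(n-12) + p(n-15) - ... gives p(0..28) = 1, 1, 2, 3, 5, 7, 11, 15, 22, 30, 42, 56, 77, 101, 135, 176, 231, 297, 385, 490, 627, 792, 1002, 1255, 1575, 1958, 2436, 3010, 3718. p(29) = p(28) + p(27) - p(24) - p(22) + p(17) + p(14) - p(7) - p(3) = 3718 + 3010 - 1575 - 1002 + 297 + 135 - 15 - 3 = 4565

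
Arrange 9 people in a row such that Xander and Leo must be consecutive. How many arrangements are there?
Treat the 2 as one block: (9-2+1)! × 2! = 40320 × 2 = 80640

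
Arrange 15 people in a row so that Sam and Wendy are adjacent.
Treat as block: (15-1)! × 2! = 87178291200 × 2 = 174356582400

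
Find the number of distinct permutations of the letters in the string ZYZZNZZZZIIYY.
13! / (7! × 2! × 3! × 1!) = 102960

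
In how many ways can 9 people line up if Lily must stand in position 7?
Fix one position: (9-1)! = 40320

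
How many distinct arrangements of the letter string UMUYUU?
6! / (4! × 1! × 1!) = 30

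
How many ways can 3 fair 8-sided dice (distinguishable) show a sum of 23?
Coefficient of x^23 in (x + x² + ... + x^8)^3. By inclusion-exclusion on dice exceeding 8: Σ_j (-1)^j C(3,j)·C(23-1-8j, 2) = C(3,0)·C(22,2) - C(3,1)·C(14,2) + C(3,2)·C(6,2) = 1·231 - 3·91 + 3·15 = 3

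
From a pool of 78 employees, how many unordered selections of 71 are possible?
C(78,71) = 78!/(71!×7!) = 2641902120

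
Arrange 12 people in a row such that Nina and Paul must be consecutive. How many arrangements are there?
Treat the 2 as one block: (12-2+1)! × 2! = 39916800 × 2 = 79833600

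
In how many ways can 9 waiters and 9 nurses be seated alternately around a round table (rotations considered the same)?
Fix one of the waiters: (9-1)! ways for the remaining waiters, × 9! ways for the nurses = 40320 × 362880 = 14631321600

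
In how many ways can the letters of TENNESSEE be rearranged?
9! / (1! × 4! × 2! × 2!) = 3780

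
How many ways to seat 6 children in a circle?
Circular: fix one position, arrange the rest. (6-1)! = 120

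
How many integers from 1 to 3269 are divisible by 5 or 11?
⌊3269/5⌋ + ⌊3269/11⌋ - ⌊3269/55⌋ = 653 + 297 - 59 = 891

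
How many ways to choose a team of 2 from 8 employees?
C(8,2) = 8!/(2!×6!) = 28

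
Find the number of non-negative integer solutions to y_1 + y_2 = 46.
C(46+2-1, 2-1) = C(47, 1) = 47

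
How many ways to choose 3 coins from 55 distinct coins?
C(55,3) = 55!/(3!×52!) = 26235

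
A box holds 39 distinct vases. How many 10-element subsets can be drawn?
C(39,10) = 39!/(10!×29!) = 635745396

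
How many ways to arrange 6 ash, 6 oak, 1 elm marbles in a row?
13! / (6! × 6! × 1!) = 12012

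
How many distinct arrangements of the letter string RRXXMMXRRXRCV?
13! / (4! × 1! × 5! × 1! × 2!) = 1081080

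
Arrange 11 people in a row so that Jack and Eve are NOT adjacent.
Total - adjacent = 11! - (11-1)!×2 = 39916800 - 7257600 = 32659200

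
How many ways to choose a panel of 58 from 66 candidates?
C(66,58) = 66!/(58!×8!) = 5743572120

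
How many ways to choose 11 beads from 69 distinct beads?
C(69,11) = 69!/(11!×58!) = 1823810410032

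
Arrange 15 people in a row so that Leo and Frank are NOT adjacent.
Total - adjacent = 15! - (15-1)!×2 = 1307674368000 - 174356582400 = 1133317785600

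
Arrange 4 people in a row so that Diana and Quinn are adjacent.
Treat as block: (4-1)! × 2! = 6 × 2 = 12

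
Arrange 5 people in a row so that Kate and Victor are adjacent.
Treat as block: (5-1)! × 2! = 24 × 2 = 48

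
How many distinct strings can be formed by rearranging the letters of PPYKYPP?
7! / (2! × 1! × 4!) = 105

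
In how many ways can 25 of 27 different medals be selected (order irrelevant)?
C(27,25) = 27!/(25!×2!) = 351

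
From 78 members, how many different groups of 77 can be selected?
C(78,77) = 78!/(77!×1!) = 78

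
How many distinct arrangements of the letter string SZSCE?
5! / (1! × 1! × 2! × 1!) = 60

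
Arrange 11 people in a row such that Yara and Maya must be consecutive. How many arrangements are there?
Treat the 2 as one block: (11-2+1)! × 2! = 3628800 × 2 = 7257600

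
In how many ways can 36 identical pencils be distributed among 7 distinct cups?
C(36+7-1, 7-1) = C(42, 6) = 5245786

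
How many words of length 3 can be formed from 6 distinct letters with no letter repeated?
P(6,3) = 6!/(6-3)! = 120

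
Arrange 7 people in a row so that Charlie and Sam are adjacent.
Treat as block: (7-1)! × 2! = 720 × 2 = 1440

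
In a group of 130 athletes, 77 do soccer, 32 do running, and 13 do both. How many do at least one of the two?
|A∪B| = |A| + |B| - |A∩B| = 77 + 32 - 13 = 96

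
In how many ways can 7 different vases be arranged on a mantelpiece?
7! = 5040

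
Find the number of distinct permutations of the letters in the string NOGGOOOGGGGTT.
13! / (1! × 2! × 6! × 4!) = 180180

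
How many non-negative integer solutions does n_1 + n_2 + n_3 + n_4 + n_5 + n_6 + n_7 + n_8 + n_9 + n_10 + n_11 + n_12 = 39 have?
C(39+12-1, 12-1) = C(50, 11) = 37353738800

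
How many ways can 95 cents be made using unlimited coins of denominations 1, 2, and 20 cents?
Coefficient of x^95 in 1/(1-x^1) · 1/(1-x^2) · 1/(1-x^20). Case on j = number of 20-cent coins (j = 0..4); remainder r = 95 - 20j is made from {1,2} in ⌊r/2⌋+1 ways. r = 95, 75, 55, 35, 15 → 48 + 38 + 28 + 18 + 8 = 140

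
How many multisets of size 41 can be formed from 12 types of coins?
C(41+12-1, 12-1) = C(52, 11) = 60403728840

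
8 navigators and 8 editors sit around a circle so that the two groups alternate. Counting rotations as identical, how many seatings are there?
Fix one of the navigators: (8-1)! ways for the remaining navigators, × 8! ways for the editors = 5040 × 40320 = 203212800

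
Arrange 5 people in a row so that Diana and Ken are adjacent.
Treat as block: (5-1)! × 2! = 24 × 2 = 48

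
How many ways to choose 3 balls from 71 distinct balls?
C(71,3) = 71!/(3!×68!) = 57155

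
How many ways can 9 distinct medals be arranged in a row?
9! = 362880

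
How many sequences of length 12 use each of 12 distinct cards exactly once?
12! = 479001600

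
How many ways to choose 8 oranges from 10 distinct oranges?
C(10,8) = 10!/(8!×2!) = 45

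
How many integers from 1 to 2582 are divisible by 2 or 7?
⌊2582/2⌋ + ⌊2582/7⌋ - ⌊2582/14⌋ = 1291 + 368 - 184 = 1475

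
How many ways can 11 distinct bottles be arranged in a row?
11! = 39916800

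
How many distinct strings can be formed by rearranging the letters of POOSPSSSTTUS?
12! / (2! × 1! × 5! × 2! × 2!) = 498960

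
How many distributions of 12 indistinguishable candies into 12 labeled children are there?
C(12+12-1, 12-1) = C(23, 11) = 1352078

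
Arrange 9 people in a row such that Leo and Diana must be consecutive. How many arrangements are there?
Treat the 2 as one block: (9-2+1)! × 2! = 40320 × 2 = 80640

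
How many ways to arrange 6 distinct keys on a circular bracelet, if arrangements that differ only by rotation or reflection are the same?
(6-1)!/2 = 120/2 = 60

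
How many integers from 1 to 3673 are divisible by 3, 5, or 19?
⌊3673/3⌋+⌊3673/5⌋+⌊3673/19⌋ - ⌊3673/15⌋-⌊3673/57⌋-⌊3673/95⌋ + ⌊3673/285⌋ = 1224+734+193 - 244-64-38 + 12 = 1817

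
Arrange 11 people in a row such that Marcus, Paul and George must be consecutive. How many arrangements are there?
Treat the 3 as one block: (11-3+1)! × 3! = 362880 × 6 = 2177280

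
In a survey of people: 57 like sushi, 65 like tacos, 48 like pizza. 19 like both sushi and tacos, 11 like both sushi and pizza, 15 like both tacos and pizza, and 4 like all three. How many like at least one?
|A∪B∪C| = 57+65+48-19-11-15+4 = 129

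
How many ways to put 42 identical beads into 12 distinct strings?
C(42+12-1, 12-1) = C(53, 11) = 76223753060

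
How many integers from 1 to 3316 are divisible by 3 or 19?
⌊3316/3⌋ + ⌊3316/19⌋ - ⌊3316/57⌋ = 1105 + 174 - 58 = 1221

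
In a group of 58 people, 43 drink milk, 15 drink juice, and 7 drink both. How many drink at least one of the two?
|A∪B| = |A| + |B| - |A∩B| = 43 + 15 - 7 = 51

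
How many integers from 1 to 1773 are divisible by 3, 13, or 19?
⌊1773/3⌋+⌊1773/13⌋+⌊1773/19⌋ - ⌊1773/39⌋-⌊1773/57⌋-⌊1773/247⌋ + ⌊1773/741⌋ = 591+136+93 - 45-31-7 + 2 = 739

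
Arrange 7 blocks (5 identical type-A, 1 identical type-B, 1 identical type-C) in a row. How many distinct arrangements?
7! / (5! × 1! × 1!) = 42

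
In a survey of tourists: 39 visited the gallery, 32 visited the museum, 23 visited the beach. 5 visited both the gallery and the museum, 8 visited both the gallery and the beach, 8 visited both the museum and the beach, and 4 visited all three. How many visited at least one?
|A∪B∪C| = 39+32+23-5-8-8+4 = 77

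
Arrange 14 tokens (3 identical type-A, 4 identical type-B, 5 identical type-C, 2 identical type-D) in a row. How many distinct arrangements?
14! / (3! × 4! × 5! × 2!) = 2522520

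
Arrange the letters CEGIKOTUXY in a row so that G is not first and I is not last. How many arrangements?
By inclusion-exclusion: 10! - 2×(10-1)! + (10-2)! = 3628800 - 725760 + 40320 = 2943360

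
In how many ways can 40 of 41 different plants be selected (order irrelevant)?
C(41,40) = 41!/(40!×1!) = 41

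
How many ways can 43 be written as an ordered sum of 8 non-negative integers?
C(43+8-1, 8-1) = C(50, 7) = 99884400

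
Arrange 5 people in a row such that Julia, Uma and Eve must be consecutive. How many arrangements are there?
Treat the 3 as one block: (5-3+1)! × 3! = 6 × 6 = 36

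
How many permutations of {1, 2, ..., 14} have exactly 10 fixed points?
Choose the 10 fixed points C(14,10) = 1001, derange the rest: !4 = Σ_{j=0}^{4} (-1)^j·4!/j! = 24 - 24 + 12 - 4 + 1 = 9. Product = 1001 × 9 = 9009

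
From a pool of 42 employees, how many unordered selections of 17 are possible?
C(42,17) = 42!/(17!×25!) = 254661927156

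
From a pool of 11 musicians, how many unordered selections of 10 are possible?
C(11,10) = 11!/(10!×1!) = 11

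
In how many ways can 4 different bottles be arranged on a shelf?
4! = 24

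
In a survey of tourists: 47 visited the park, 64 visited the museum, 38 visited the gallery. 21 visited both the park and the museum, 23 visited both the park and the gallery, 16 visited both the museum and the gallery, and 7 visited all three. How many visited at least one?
|A∪B∪C| = 47+64+38-21-23-16+7 = 96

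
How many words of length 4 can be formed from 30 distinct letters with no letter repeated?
P(30,4) = 30!/(30-4)! = 657720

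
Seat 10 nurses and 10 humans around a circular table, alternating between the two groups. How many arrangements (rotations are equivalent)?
Fix one of the nurses: (10-1)! ways for the remaining nurses, × 10! ways for the humans = 362880 × 3628800 = 1316818944000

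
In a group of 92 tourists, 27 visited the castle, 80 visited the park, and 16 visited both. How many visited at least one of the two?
|A∪B| = |A| + |B| - |A∩B| = 27 + 80 - 16 = 91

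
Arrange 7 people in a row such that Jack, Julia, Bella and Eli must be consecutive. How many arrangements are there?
Treat the 4 as one block: (7-4+1)! × 4! = 24 × 24 = 576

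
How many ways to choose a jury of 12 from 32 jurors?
C(32,12) = 32!/(12!×20!) = 225792840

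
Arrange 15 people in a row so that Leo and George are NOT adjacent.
Total - adjacent = 15! - (15-1)!×2 = 1307674368000 - 174356582400 = 1133317785600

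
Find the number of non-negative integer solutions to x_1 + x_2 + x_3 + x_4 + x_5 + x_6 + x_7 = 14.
C(14+7-1, 7-1) = C(20, 6) = 38760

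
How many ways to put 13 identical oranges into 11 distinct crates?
C(13+11-1, 11-1) = C(23, 10) = 1144066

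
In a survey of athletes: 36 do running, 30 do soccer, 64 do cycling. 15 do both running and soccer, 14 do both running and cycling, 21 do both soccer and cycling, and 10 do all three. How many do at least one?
|A∪B∪C| = 36+30+64-15-14-21+10 = 90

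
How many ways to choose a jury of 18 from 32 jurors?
C(32,18) = 32!/(18!×14!) = 471435600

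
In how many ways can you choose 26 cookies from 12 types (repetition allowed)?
C(26+12-1, 12-1) = C(37, 11) = 854992152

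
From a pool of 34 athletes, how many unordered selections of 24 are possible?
C(34,24) = 34!/(24!×10!) = 131128140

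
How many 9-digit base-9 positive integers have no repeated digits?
First digit: 8 choices (nonzero). Then descending: 8 × 8 × 7 × 6 × 5 × 4 × 3 × 2 × 1 = 322560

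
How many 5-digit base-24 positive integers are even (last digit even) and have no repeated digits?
Last∈{0,2,4,6,8,10,12,14,16,18,20,22}. Last=0: 212520. Last nonzero: 11×22×P(22,3) = 2236080. Total = 2448600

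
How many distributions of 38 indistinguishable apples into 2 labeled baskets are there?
C(38+2-1, 2-1) = C(39, 1) = 39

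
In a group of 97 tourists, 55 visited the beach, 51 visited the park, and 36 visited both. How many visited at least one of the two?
|A∪B| = |A| + |B| - |A∩B| = 55 + 51 - 36 = 70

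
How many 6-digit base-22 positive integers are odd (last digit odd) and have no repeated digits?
Last∈{1,3,5,7,9,11,13,15,17,19,21}. Last=0: 0. Last nonzero: 11×20×P(20,4) = 25581600. Total = 25581600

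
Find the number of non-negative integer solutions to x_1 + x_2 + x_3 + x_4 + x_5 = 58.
C(58+5-1, 5-1) = C(62, 4) = 557845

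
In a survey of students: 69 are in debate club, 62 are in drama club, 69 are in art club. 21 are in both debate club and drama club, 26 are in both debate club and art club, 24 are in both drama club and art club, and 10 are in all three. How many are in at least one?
|A∪B∪C| = 69+62+69-21-26-24+10 = 139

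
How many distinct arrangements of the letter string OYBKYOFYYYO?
11! / (3! × 5! × 1! × 1! × 1!) = 55440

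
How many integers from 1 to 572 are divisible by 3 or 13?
⌊572/3⌋ + ⌊572/13⌋ - ⌊572/39⌋ = 190 + 44 - 14 = 220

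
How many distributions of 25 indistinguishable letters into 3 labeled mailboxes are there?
C(25+3-1, 3-1) = C(27, 2) = 351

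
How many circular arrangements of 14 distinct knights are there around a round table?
Circular: fix one position, arrange the rest. (14-1)! = 6227020800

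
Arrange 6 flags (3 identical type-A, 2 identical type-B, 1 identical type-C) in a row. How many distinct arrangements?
6! / (3! × 2! × 1!) = 60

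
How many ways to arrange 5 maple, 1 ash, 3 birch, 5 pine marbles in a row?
14! / (5! × 1! × 3! × 5!) = 1009008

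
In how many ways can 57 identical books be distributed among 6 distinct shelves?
C(57+6-1, 6-1) = C(62, 5) = 6471002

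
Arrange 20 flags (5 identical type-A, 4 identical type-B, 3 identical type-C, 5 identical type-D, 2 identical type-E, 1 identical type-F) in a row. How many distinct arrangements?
20! / (5! × 4! × 3! × 5! × 2! × 1!) = 586637251200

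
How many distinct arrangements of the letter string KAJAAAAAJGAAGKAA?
16! / (2! × 2! × 10! × 2!) = 720720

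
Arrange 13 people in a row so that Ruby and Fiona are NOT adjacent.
Total - adjacent = 13! - (13-1)!×2 = 6227020800 - 958003200 = 5269017600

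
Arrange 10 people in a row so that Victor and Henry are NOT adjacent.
Total - adjacent = 10! - (10-1)!×2 = 3628800 - 725760 = 2903040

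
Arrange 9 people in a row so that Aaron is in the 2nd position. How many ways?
Fix one position: (9-1)! = 40320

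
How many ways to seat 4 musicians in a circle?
Circular: fix one position, arrange the rest. (4-1)! = 6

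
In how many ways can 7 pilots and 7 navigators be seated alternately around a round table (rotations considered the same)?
Fix one of the pilots: (7-1)! ways for the remaining pilots, × 7! ways for the navigators = 720 × 5040 = 3628800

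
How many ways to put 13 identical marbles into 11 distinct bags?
C(13+11-1, 11-1) = C(23, 10) = 1144066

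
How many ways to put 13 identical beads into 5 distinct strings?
C(13+5-1, 5-1) = C(17, 4) = 2380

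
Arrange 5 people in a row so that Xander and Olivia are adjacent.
Treat as block: (5-1)! × 2! = 24 × 2 = 48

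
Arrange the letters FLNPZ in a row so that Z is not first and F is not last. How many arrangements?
By inclusion-exclusion: 5! - 2×(5-1)! + (5-2)! = 120 - 48 + 6 = 78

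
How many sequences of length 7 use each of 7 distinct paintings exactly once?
7! = 5040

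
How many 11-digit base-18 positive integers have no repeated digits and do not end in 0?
Last digit: 17 nonzero choices. First digit: 16 (nonzero, ≠last). Middle 9: P(16,9) = 4151347200. Total = 1129166438400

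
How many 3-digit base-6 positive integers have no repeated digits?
First digit: 5 choices (nonzero). Then descending: 5 × 5 × 4 = 100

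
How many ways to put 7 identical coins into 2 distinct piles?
C(7+2-1, 2-1) = C(8, 1) = 8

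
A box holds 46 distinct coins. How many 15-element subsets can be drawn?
C(46,15) = 46!/(15!×31!) = 511738760544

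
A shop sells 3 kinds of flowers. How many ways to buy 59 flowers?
C(59+3-1, 3-1) = C(61, 2) = 1830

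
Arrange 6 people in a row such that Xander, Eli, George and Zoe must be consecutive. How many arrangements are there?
Treat the 4 as one block: (6-4+1)! × 4! = 6 × 24 = 144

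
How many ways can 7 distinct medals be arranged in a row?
7! = 5040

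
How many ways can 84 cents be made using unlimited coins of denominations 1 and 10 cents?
Coefficient of x^84 in 1/(1-x^1) · 1/(1-x^10). Use j coins of 10 for j = 0..⌊84/10⌋ = 8, the rest in 1s: 8 + 1 = 9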